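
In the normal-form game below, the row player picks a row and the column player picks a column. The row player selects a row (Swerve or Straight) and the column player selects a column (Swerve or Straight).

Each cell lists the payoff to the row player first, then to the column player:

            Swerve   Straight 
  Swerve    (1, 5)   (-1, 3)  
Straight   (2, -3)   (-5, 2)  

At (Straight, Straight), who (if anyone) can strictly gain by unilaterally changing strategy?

The row player at (Straight, Straight) earns -5; deviating to Swerve yields -1 — a strict improvement.
The column player earns 2; deviating to Swerve yields -3 — not better.
Only the row player has a strictly profitable deviation.

The row player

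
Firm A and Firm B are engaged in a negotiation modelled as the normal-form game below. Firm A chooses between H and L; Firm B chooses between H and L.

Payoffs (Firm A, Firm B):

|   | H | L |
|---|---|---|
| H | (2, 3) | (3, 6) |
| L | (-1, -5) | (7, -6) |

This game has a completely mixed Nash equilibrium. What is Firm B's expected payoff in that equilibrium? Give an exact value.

-3

First find x, the probability Firm A plays H, from Firm B's indifference between H and L: 3x − 5(1−x) = 6x − 6(1−x), giving x = 1/4.
Since Firm B is indifferent in equilibrium, Firm B's expected payoff equals the payoff from either column against (1/4, 3/4). Using H: 3(1/4) − 5(3/4) = -3.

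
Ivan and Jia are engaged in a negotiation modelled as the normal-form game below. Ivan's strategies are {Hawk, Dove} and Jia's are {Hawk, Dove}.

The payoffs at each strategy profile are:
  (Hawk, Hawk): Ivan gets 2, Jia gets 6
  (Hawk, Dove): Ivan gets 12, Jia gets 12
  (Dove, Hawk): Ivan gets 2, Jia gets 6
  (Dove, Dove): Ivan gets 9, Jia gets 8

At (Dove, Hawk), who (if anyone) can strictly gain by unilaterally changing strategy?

Ivan at (Dove, Hawk) earns 2; deviating to Hawk yields 2 — not better.
Jia earns 6; deviating to Dove yields 8 — a strict improvement.
Only Jia has a strictly profitable deviation.

Jia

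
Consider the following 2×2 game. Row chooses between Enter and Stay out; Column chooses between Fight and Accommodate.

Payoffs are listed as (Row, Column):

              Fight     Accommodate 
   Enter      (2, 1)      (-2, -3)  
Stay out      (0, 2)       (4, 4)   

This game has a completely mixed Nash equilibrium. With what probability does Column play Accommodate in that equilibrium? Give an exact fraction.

Let q be the probability that Column plays Fight. In a completely mixed equilibrium, Row must be indifferent between Enter and Stay out.
Row's expected payoff from Enter is 2q − 2(1−q); from Stay out it is 4(1−q).
Setting these equal: 4q − 2 = −4q + 4, so q = 3/4.
Therefore Column plays Accommodate with probability 1 − 3/4 = 1/4.

1/4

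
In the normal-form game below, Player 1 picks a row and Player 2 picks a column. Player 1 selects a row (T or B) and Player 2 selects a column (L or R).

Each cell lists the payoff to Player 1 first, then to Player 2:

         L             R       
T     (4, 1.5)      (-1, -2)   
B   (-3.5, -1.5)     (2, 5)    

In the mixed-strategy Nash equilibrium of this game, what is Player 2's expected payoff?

First find p, the probability Player 1 plays T, from Player 2's indifference between L and R: 1.5p − 1.5(1−p) = −2p + 5(1−p), giving p = 13/20.
Since Player 2 is indifferent in equilibrium, Player 2's expected payoff equals the payoff from either column against (13/20, 7/20). Using L: 1.5(13/20) − 1.5(7/20) = 9/20.

9/20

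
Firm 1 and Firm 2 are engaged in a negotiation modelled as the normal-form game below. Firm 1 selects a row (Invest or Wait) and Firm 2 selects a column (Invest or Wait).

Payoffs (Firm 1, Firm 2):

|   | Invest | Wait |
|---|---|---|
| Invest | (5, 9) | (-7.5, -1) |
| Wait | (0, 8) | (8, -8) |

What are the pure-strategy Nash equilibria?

(Invest, Invest)

(Invest, Invest): Firm 1 gets 5 ≥ 0 from Wait, and Firm 2 gets 9 ≥ -1 from Wait — Nash equilibrium.
(Invest, Wait): Firm 1 prefers Wait (8 > -7.5); Firm 2 prefers Invest (9 > -1) — not an equilibrium.
(Wait, Invest): Firm 1 prefers Invest (5 > 0) — not an equilibrium.
(Wait, Wait): Firm 2 prefers Invest (8 > -8) — not an equilibrium.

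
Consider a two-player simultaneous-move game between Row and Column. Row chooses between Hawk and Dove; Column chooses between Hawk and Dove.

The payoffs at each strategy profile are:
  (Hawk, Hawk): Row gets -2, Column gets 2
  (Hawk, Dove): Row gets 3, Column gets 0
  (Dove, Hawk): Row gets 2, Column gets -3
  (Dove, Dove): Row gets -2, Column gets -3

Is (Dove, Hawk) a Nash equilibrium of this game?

At (Dove, Hawk), Row earns 2; switching to Hawk would give -2, so Row has no profitable deviation.
Column earns -3; switching to Dove would give -3, so Column has no profitable deviation.
Neither player can gain by a unilateral deviation, so this profile is a Nash equilibrium.

Yes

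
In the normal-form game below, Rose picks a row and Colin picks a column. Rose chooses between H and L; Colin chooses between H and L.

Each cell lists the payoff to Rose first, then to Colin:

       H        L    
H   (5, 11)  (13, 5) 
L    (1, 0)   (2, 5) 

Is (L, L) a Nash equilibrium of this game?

At (L, L), Rose earns 2; switching to H would give 13, so Rose would deviate.
Colin earns 5; switching to H would give 0, so Colin has no profitable deviation.
Since at least one player can profitably deviate, this is not a Nash equilibrium.

No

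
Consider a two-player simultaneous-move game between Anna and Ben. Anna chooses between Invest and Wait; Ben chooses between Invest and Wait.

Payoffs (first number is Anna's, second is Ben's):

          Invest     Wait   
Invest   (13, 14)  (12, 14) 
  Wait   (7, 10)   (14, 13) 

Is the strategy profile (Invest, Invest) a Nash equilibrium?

At (Invest, Invest), Anna earns 13; switching to Wait would give 7, so Anna has no profitable deviation.
Ben earns 14; switching to Wait would give 14, so Ben has no profitable deviation.
Neither player can gain by a unilateral deviation, so this profile is a Nash equilibrium.

Yes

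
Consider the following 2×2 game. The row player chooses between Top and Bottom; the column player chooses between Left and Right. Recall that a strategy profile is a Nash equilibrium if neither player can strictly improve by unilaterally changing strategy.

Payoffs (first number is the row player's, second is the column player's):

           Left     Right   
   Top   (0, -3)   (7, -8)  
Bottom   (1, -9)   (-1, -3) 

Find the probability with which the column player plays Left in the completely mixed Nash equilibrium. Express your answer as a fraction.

Let c be the probability that the column player plays Left. In a completely mixed equilibrium, the row player must be indifferent between Top and Bottom.
The row player's expected payoff from Top is 7(1−c); from Bottom it is c − (1−c).
Setting these equal: −7c + 7 = 2c − 1, so c = 8/9.

8/9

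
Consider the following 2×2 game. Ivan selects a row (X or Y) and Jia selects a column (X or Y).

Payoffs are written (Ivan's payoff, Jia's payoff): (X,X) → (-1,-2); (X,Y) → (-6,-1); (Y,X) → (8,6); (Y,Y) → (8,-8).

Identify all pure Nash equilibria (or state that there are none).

(Y, X)

(X, X): Ivan prefers Y (8 > -1); Jia prefers Y (-1 > -2) — not an equilibrium.
(X, Y): Ivan prefers Y (8 > -6) — not an equilibrium.
(Y, X): Ivan gets 8 ≥ -1 from X, and Jia gets 6 ≥ -8 from Y — Nash equilibrium.
(Y, Y): Jia prefers X (6 > -8) — not an equilibrium.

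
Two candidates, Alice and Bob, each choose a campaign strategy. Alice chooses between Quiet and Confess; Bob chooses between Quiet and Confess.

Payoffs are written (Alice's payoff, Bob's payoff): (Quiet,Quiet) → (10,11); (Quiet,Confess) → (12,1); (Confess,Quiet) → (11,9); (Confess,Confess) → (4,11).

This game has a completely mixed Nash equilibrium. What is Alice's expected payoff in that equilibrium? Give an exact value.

92/9

First find q, the probability Bob plays Quiet, from Alice's indifference between Quiet and Confess: 10q + 12(1−q) = 11q + 4(1−q), giving q = 8/9.
Since Alice is indifferent in equilibrium, Alice's expected payoff equals the payoff from either row against (8/9, 1/9). Using Quiet: 10(8/9) + 12(1/9) = 92/9.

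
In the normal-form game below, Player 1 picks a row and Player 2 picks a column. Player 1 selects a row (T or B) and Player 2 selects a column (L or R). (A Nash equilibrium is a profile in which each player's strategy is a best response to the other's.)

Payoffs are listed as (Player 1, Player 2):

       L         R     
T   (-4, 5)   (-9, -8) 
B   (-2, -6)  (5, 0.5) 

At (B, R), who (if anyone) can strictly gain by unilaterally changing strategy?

Neither

Player 1 at (B, R) earns 5; deviating to T yields -9 — not better.
Player 2 earns 0.5; deviating to L yields -6 — not better.
Neither player can strictly improve; the profile is a Nash equilibrium.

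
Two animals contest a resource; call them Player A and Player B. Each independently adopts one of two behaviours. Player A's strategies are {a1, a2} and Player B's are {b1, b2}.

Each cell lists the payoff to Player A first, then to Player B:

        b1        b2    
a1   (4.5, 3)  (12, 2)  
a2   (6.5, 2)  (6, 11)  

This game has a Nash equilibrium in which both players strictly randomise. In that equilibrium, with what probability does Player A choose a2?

Let p be the probability that Player A plays a1. In a completely mixed equilibrium, Player B must be indifferent between b1 and b2.
Player B's expected payoff from b1 is 3p + 2(1−p); from b2 it is 2p + 11(1−p).
Setting these equal: p + 2 = −9p + 11, so p = 9/10.
Therefore Player A plays a2 with probability 1 − 9/10 = 1/10.

1/10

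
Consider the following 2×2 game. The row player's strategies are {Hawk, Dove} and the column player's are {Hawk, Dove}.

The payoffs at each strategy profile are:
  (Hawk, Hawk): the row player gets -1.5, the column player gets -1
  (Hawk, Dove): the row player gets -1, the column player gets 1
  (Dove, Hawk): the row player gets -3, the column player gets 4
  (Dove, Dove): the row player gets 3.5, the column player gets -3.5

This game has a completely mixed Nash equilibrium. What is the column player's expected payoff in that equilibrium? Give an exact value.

1/19

First find p, the probability the row player plays Hawk, from the column player's indifference between Hawk and Dove: −p + 4(1−p) = p − 3.5(1−p), giving p = 15/19.
Since the column player is indifferent in equilibrium, the column player's expected payoff equals the payoff from either column against (15/19, 4/19). Using Hawk: −(15/19) + 4(4/19) = 1/19.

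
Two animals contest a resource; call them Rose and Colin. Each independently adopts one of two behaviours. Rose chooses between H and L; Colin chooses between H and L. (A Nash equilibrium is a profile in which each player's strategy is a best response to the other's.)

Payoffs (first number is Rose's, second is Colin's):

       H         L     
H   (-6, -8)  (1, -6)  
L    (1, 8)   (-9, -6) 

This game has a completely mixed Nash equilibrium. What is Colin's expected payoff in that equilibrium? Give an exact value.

First find p, the probability Rose plays H, from Colin's indifference between H and L: −8p + 8(1−p) = −6p − 6(1−p), giving p = 7/8.
Since Colin is indifferent in equilibrium, Colin's expected payoff equals the payoff from either column against (7/8, 1/8). Using H: −8(7/8) + 8(1/8) = -6.

-6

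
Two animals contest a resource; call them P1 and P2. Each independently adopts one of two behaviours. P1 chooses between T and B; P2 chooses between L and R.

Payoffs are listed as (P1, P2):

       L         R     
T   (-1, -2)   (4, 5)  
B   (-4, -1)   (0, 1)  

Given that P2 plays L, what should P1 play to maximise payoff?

T

Against L, P1 earns -1 from T and -4 from B.
So T is the best response.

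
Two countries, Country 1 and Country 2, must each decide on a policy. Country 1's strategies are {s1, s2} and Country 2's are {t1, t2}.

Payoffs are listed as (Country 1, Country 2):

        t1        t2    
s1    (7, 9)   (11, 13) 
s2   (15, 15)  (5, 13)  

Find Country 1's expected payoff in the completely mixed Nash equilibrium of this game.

First find q, the probability Country 2 plays t1, from Country 1's indifference between s1 and s2: 7q + 11(1−q) = 15q + 5(1−q), giving q = 3/7.
Since Country 1 is indifferent in equilibrium, Country 1's expected payoff equals the payoff from either row against (3/7, 4/7). Using s1: 7(3/7) + 11(4/7) = 65/7.

65/7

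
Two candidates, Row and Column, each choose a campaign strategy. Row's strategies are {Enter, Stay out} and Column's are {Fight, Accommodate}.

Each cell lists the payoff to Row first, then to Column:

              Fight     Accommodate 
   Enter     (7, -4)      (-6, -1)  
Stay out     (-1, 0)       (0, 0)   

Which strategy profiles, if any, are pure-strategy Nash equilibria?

(Enter, Fight): Column prefers Accommodate (-1 > -4) — not an equilibrium.
(Enter, Accommodate): Row prefers Stay out (0 > -6) — not an equilibrium.
(Stay out, Fight): Row prefers Enter (7 > -1) — not an equilibrium.
(Stay out, Accommodate): Row gets 0 ≥ -6 from Enter, and Column gets 0 ≥ 0 from Fight — Nash equilibrium.

(Stay out, Accommodate)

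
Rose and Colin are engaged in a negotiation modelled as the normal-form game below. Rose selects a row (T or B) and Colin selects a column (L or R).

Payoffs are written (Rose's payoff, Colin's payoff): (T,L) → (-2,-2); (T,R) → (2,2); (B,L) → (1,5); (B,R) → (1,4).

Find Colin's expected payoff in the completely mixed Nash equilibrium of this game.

18/5

First find x, the probability Rose plays T, from Colin's indifference between L and R: −2x + 5(1−x) = 2x + 4(1−x), giving x = 1/5.
Since Colin is indifferent in equilibrium, Colin's expected payoff equals the payoff from either column against (1/5, 4/5). Using L: −2(1/5) + 5(4/5) = 18/5.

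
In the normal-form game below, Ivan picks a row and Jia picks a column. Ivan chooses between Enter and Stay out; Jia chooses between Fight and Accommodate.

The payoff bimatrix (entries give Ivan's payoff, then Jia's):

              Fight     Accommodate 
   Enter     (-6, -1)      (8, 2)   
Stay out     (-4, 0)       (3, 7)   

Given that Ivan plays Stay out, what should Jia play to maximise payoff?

Accommodate

Against Stay out, Jia earns 0 from Fight and 7 from Accommodate.
So Accommodate is the best response.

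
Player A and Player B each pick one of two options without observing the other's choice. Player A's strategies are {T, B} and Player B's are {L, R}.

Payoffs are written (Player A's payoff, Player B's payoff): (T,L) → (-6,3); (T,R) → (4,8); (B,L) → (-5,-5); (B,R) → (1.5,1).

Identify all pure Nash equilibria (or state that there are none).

(T, R)

(T, L): Player A prefers B (-5 > -6); Player B prefers R (8 > 3) — not an equilibrium.
(T, R): Player A gets 4 ≥ 1.5 from B, and Player B gets 8 ≥ 3 from L — Nash equilibrium.
(B, L): Player B prefers R (1 > -5) — not an equilibrium.
(B, R): Player A prefers T (4 > 1.5) — not an equilibrium.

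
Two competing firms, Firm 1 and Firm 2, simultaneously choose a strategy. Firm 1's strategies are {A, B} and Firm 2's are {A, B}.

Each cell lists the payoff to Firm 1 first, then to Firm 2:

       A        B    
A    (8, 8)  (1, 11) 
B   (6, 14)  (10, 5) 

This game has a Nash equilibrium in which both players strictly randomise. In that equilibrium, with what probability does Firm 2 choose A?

Let c be the probability that Firm 2 plays A. In a completely mixed equilibrium, Firm 1 must be indifferent between A and B.
Firm 1's expected payoff from A is 8c + (1−c); from B it is 6c + 10(1−c).
Setting these equal: 7c + 1 = −4c + 10, so c = 9/11.

9/11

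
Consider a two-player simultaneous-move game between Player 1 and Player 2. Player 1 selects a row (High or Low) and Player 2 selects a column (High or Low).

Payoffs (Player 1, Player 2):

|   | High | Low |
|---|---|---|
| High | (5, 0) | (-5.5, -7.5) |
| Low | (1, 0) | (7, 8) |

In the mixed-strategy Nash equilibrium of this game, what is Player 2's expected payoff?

0

First find p, the probability Player 1 plays High, from Player 2's indifference between High and Low: 0 = −7.5p + 8(1−p), giving p = 16/31.
Since Player 2 is indifferent in equilibrium, Player 2's expected payoff equals the payoff from either column against (16/31, 15/31). Using High: 0 = 0.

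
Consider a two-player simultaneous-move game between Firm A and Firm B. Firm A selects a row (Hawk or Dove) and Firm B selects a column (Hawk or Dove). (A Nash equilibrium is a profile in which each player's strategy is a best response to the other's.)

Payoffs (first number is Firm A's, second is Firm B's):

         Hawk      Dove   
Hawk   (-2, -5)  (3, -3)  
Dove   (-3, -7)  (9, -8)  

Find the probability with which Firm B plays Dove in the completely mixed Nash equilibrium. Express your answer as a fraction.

1/7

Let y be the probability that Firm B plays Hawk. In a completely mixed equilibrium, Firm A must be indifferent between Hawk and Dove.
Firm A's expected payoff from Hawk is −2y + 3(1−y); from Dove it is −3y + 9(1−y).
Setting these equal: −5y + 3 = −12y + 9, so y = 6/7.
Therefore Firm B plays Dove with probability 1 − 6/7 = 1/7.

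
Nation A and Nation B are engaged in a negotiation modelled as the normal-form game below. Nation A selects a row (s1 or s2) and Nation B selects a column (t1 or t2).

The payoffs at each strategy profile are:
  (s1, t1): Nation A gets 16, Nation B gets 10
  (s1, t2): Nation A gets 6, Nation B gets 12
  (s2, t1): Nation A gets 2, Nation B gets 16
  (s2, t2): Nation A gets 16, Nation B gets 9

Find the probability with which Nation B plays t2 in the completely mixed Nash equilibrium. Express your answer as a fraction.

7/12

Let q be the probability that Nation B plays t1. In a completely mixed equilibrium, Nation A must be indifferent between s1 and s2.
Nation A's expected payoff from s1 is 16q + 6(1−q); from s2 it is 2q + 16(1−q).
Setting these equal: 10q + 6 = −14q + 16, so q = 5/12.
Therefore Nation B plays t2 with probability 1 − 5/12 = 7/12.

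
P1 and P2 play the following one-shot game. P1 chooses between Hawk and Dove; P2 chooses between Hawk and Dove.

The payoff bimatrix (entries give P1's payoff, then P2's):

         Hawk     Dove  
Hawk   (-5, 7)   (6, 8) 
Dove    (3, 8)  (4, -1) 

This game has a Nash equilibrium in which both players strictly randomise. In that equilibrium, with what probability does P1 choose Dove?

Let p be the probability that P1 plays Hawk. In a completely mixed equilibrium, P2 must be indifferent between Hawk and Dove.
P2's expected payoff from Hawk is 7p + 8(1−p); from Dove it is 8p − (1−p).
Setting these equal: −p + 8 = 9p − 1, so p = 9/10.
Therefore P1 plays Dove with probability 1 − 9/10 = 1/10.

1/10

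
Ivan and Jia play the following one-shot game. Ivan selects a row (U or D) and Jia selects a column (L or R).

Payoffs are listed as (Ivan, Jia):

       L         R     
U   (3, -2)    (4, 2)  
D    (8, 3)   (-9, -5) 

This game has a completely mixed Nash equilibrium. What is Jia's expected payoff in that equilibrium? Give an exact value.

First find x, the probability Ivan plays U, from Jia's indifference between L and R: −2x + 3(1−x) = 2x − 5(1−x), giving x = 2/3.
Since Jia is indifferent in equilibrium, Jia's expected payoff equals the payoff from either column against (2/3, 1/3). Using L: −2(2/3) + 3(1/3) = -1/3.

-1/3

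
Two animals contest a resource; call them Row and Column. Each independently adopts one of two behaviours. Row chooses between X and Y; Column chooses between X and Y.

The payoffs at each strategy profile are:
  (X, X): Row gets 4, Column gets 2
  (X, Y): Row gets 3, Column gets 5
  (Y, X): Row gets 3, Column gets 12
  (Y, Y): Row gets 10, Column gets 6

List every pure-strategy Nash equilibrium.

(X, X): Column prefers Y (5 > 2) — not an equilibrium.
(X, Y): Row prefers Y (10 > 3) — not an equilibrium.
(Y, X): Row prefers X (4 > 3) — not an equilibrium.
(Y, Y): Column prefers X (12 > 6) — not an equilibrium.

none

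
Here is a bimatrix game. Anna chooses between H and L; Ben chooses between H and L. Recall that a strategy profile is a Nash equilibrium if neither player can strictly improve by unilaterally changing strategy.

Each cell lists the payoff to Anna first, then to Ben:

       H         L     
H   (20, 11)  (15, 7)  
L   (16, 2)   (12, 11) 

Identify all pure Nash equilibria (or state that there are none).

(H, H)

(H, H): Anna gets 20 ≥ 16 from L, and Ben gets 11 ≥ 7 from L — Nash equilibrium.
(H, L): Ben prefers H (11 > 7) — not an equilibrium.
(L, H): Anna prefers H (20 > 16); Ben prefers L (11 > 2) — not an equilibrium.
(L, L): Anna prefers H (15 > 12) — not an equilibrium.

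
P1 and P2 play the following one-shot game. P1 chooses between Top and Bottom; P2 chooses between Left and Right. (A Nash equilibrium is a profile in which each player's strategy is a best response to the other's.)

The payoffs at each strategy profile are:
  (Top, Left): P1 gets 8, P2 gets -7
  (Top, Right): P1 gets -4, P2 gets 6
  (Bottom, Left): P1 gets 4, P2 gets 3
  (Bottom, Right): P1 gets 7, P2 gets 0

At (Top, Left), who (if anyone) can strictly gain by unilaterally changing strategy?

P2

P1 at (Top, Left) earns 8; deviating to Bottom yields 4 — not better.
P2 earns -7; deviating to Right yields 6 — a strict improvement.
Only P2 has a strictly profitable deviation.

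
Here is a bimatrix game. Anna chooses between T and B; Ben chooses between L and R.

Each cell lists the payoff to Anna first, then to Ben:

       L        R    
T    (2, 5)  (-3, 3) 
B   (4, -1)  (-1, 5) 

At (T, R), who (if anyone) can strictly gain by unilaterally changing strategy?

Both

Anna at (T, R) earns -3; deviating to B yields -1 — a strict improvement.
Ben earns 3; deviating to L yields 5 — a strict improvement.
Both Anna and Ben have strictly profitable deviations.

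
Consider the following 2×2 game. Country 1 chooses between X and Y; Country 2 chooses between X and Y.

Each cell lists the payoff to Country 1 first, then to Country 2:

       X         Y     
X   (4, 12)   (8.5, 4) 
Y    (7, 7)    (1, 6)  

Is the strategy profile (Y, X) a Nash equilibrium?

Yes

At (Y, X), Country 1 earns 7; switching to X would give 4, so Country 1 has no profitable deviation.
Country 2 earns 7; switching to Y would give 6, so Country 2 has no profitable deviation.
Neither player can gain by a unilateral deviation, so this profile is a Nash equilibrium.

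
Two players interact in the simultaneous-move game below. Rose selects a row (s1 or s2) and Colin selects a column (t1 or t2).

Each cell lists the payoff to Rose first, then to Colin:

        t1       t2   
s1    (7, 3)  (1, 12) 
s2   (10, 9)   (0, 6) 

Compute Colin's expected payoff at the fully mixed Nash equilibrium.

15/2

First find p, the probability Rose plays s1, from Colin's indifference between t1 and t2: 3p + 9(1−p) = 12p + 6(1−p), giving p = 1/4.
Since Colin is indifferent in equilibrium, Colin's expected payoff equals the payoff from either column against (1/4, 3/4). Using t1: 3(1/4) + 9(3/4) = 15/2.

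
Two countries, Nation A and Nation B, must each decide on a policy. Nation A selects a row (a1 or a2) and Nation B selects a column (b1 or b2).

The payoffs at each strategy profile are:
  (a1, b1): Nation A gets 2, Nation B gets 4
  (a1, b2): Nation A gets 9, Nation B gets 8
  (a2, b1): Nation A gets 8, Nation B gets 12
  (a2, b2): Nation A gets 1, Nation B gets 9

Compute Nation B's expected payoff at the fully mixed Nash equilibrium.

60/7

First find x, the probability Nation A plays a1, from Nation B's indifference between b1 and b2: 4x + 12(1−x) = 8x + 9(1−x), giving x = 3/7.
Since Nation B is indifferent in equilibrium, Nation B's expected payoff equals the payoff from either column against (3/7, 4/7). Using b1: 4(3/7) + 12(4/7) = 60/7.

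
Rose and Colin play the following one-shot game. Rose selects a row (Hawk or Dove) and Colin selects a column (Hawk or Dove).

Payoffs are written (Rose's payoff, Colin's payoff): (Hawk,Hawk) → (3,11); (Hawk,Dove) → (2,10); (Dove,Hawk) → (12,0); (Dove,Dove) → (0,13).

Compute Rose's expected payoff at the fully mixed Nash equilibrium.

24/11

First find y, the probability Colin plays Hawk, from Rose's indifference between Hawk and Dove: 3y + 2(1−y) = 12y, giving y = 2/11.
Since Rose is indifferent in equilibrium, Rose's expected payoff equals the payoff from either row against (2/11, 9/11). Using Hawk: 3(2/11) + 2(9/11) = 24/11.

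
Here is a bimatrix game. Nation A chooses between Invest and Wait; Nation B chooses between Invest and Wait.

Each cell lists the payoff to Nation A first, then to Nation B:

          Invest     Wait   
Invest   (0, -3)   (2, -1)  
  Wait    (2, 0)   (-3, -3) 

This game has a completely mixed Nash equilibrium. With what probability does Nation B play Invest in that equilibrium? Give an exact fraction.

5/7

Let y be the probability that Nation B plays Invest. In a completely mixed equilibrium, Nation A must be indifferent between Invest and Wait.
Nation A's expected payoff from Invest is 2(1−y); from Wait it is 2y − 3(1−y).
Setting these equal: −2y + 2 = 5y − 3, so y = 5/7.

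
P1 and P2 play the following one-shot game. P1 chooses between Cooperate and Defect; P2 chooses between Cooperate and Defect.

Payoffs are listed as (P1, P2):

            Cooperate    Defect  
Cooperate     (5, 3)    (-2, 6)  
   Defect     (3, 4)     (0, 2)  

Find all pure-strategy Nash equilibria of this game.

none

(Cooperate, Cooperate): P2 prefers Defect (6 > 3) — not an equilibrium.
(Cooperate, Defect): P1 prefers Defect (0 > -2) — not an equilibrium.
(Defect, Cooperate): P1 prefers Cooperate (5 > 3) — not an equilibrium.
(Defect, Defect): P2 prefers Cooperate (4 > 2) — not an equilibrium.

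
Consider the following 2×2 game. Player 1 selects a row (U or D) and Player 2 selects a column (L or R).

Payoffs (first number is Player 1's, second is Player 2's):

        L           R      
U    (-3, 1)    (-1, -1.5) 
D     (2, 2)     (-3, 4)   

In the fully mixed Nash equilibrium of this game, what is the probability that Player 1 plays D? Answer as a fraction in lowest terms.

5/9

Let x be the probability that Player 1 plays U. In a completely mixed equilibrium, Player 2 must be indifferent between L and R.
Player 2's expected payoff from L is x + 2(1−x); from R it is −1.5x + 4(1−x).
Setting these equal: −x + 2 = −5.5x + 4, so x = 4/9.
Therefore Player 1 plays D with probability 1 − 4/9 = 5/9.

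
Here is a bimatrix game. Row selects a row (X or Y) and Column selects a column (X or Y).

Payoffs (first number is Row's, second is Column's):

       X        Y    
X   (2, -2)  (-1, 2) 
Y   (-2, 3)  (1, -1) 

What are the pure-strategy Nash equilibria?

(X, X): Column prefers Y (2 > -2) — not an equilibrium.
(X, Y): Row prefers Y (1 > -1) — not an equilibrium.
(Y, X): Row prefers X (2 > -2) — not an equilibrium.
(Y, Y): Column prefers X (3 > -1) — not an equilibrium.

none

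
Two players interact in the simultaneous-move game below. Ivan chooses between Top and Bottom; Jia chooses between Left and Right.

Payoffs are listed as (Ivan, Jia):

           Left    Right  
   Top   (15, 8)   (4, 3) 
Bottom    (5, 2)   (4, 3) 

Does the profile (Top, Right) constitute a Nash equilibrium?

No

At (Top, Right), Ivan earns 4; switching to Bottom would give 4, so Ivan has no profitable deviation.
Jia earns 3; switching to Left would give 8, so Jia would deviate.
Since at least one player can profitably deviate, this is not a Nash equilibrium.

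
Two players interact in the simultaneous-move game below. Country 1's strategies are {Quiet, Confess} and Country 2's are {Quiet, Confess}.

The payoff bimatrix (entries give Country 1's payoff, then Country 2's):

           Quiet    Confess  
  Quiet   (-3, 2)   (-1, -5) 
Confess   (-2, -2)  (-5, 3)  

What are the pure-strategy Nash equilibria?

none

(Quiet, Quiet): Country 1 prefers Confess (-2 > -3) — not an equilibrium.
(Quiet, Confess): Country 2 prefers Quiet (2 > -5) — not an equilibrium.
(Confess, Quiet): Country 2 prefers Confess (3 > -2) — not an equilibrium.
(Confess, Confess): Country 1 prefers Quiet (-1 > -5) — not an equilibrium.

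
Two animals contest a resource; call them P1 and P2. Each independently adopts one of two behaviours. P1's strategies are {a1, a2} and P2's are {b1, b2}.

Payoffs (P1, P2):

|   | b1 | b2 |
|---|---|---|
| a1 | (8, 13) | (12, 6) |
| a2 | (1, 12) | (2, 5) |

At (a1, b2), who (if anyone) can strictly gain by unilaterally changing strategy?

P1 at (a1, b2) earns 12; deviating to a2 yields 2 — not better.
P2 earns 6; deviating to b1 yields 13 — a strict improvement.
Only P2 has a strictly profitable deviation.

P2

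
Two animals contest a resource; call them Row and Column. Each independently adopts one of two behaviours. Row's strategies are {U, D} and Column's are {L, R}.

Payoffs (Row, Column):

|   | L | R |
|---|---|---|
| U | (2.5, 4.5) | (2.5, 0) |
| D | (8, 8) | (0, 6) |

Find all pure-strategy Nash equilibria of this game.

(U, L): Row prefers D (8 > 2.5) — not an equilibrium.
(U, R): Column prefers L (4.5 > 0) — not an equilibrium.
(D, L): Row gets 8 ≥ 2.5 from U, and Column gets 8 ≥ 6 from R — Nash equilibrium.
(D, R): Row prefers U (2.5 > 0); Column prefers L (8 > 6) — not an equilibrium.

(D, L)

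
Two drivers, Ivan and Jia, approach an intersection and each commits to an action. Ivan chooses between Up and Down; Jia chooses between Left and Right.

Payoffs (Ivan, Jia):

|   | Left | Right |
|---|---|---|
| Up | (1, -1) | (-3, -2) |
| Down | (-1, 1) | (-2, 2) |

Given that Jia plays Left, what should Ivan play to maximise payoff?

Up

Against Left, Ivan earns 1 from Up and -1 from Down.
So Up is the best response.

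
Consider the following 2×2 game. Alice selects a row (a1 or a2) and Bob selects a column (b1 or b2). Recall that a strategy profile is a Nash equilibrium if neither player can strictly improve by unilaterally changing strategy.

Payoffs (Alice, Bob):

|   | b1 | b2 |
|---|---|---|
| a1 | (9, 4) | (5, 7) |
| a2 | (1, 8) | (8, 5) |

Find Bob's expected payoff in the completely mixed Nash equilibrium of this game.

First find p, the probability Alice plays a1, from Bob's indifference between b1 and b2: 4p + 8(1−p) = 7p + 5(1−p), giving p = 1/2.
Since Bob is indifferent in equilibrium, Bob's expected payoff equals the payoff from either column against (1/2, 1/2). Using b1: 4(1/2) + 8(1/2) = 6.

6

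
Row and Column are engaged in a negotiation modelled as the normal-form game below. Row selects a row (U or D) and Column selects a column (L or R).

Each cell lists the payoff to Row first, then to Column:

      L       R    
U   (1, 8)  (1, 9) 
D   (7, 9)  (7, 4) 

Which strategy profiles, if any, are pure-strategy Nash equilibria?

(D, L)

(U, L): Row prefers D (7 > 1); Column prefers R (9 > 8) — not an equilibrium.
(U, R): Row prefers D (7 > 1) — not an equilibrium.
(D, L): Row gets 7 ≥ 1 from U, and Column gets 9 ≥ 4 from R — Nash equilibrium.
(D, R): Column prefers L (9 > 4) — not an equilibrium.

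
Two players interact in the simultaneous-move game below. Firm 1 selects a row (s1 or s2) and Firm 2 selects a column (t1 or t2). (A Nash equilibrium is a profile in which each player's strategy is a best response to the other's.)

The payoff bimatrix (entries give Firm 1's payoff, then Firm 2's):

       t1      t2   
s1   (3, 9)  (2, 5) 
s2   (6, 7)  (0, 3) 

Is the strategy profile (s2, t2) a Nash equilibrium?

At (s2, t2), Firm 1 earns 0; switching to s1 would give 2, so Firm 1 would deviate.
Firm 2 earns 3; switching to t1 would give 7, so Firm 2 would deviate.
Since at least one player can profitably deviate, this is not a Nash equilibrium.

No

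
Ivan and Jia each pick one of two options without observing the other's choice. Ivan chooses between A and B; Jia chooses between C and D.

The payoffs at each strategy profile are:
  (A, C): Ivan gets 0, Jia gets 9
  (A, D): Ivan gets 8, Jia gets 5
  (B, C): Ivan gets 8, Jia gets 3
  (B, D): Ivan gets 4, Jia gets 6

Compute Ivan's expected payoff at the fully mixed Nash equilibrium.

16/3

First find q, the probability Jia plays C, from Ivan's indifference between A and B: 8(1−q) = 8q + 4(1−q), giving q = 1/3.
Since Ivan is indifferent in equilibrium, Ivan's expected payoff equals the payoff from either row against (1/3, 2/3). Using A: 8(2/3) = 16/3.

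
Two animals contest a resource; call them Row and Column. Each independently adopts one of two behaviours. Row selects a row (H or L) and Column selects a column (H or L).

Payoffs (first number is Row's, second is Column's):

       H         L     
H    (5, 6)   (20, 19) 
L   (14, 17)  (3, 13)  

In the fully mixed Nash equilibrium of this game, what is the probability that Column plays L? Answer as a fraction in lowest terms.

9/26

Let c be the probability that Column plays H. In a completely mixed equilibrium, Row must be indifferent between H and L.
Row's expected payoff from H is 5c + 20(1−c); from L it is 14c + 3(1−c).
Setting these equal: −15c + 20 = 11c + 3, so c = 17/26.
Therefore Column plays L with probability 1 − 17/26 = 9/26.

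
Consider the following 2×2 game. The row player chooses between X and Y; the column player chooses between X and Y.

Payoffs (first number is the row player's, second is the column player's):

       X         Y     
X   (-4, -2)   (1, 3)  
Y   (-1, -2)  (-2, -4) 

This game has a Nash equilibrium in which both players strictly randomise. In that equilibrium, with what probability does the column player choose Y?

1/2

Let c be the probability that the column player plays X. In a completely mixed equilibrium, the row player must be indifferent between X and Y.
The row player's expected payoff from X is −4c + (1−c); from Y it is −c − 2(1−c).
Setting these equal: −5c + 1 = c − 2, so c = 1/2.
Therefore the column player plays Y with probability 1 − 1/2 = 1/2.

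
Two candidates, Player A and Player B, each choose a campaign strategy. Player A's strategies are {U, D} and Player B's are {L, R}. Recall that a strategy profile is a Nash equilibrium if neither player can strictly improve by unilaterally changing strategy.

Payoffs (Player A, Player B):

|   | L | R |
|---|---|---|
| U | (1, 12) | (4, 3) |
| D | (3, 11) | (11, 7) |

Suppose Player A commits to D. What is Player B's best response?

Against D, Player B earns 11 from L and 7 from R.
So L is the best response.

L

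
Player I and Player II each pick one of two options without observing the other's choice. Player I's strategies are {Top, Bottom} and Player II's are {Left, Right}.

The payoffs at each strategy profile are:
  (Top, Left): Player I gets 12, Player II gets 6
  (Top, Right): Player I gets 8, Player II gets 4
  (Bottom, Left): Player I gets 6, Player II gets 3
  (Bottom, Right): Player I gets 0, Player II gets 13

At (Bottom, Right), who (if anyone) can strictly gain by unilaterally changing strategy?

Player I at (Bottom, Right) earns 0; deviating to Top yields 8 — a strict improvement.
Player II earns 13; deviating to Left yields 3 — not better.
Only Player I has a strictly profitable deviation.

Player I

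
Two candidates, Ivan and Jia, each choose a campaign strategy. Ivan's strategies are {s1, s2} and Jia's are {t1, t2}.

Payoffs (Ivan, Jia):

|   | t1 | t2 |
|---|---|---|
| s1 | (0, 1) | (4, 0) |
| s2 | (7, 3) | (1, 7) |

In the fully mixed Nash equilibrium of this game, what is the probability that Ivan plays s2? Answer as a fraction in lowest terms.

Let r be the probability that Ivan plays s1. In a completely mixed equilibrium, Jia must be indifferent between t1 and t2.
Jia's expected payoff from t1 is r + 3(1−r); from t2 it is 7(1−r).
Setting these equal: −2r + 3 = −7r + 7, so r = 4/5.
Therefore Ivan plays s2 with probability 1 − 4/5 = 1/5.

1/5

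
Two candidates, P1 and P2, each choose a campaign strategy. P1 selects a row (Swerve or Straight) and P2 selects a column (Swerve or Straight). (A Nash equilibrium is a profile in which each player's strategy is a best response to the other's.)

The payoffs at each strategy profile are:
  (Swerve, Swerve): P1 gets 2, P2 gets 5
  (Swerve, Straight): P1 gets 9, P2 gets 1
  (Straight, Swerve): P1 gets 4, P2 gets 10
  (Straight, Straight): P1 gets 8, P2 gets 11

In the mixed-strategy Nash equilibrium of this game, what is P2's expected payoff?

First find p, the probability P1 plays Swerve, from P2's indifference between Swerve and Straight: 5p + 10(1−p) = p + 11(1−p), giving p = 1/5.
Since P2 is indifferent in equilibrium, P2's expected payoff equals the payoff from either column against (1/5, 4/5). Using Swerve: 5(1/5) + 10(4/5) = 9.

9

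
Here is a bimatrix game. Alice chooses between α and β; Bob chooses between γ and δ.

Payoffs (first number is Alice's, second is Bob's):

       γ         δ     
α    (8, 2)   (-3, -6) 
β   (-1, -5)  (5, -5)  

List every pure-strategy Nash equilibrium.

(α, γ): Alice gets 8 ≥ -1 from β, and Bob gets 2 ≥ -6 from δ — Nash equilibrium.
(α, δ): Alice prefers β (5 > -3); Bob prefers γ (2 > -6) — not an equilibrium.
(β, γ): Alice prefers α (8 > -1) — not an equilibrium.
(β, δ): Alice gets 5 ≥ -3 from α, and Bob gets -5 ≥ -5 from γ — Nash equilibrium.

(α, γ) and (β, δ)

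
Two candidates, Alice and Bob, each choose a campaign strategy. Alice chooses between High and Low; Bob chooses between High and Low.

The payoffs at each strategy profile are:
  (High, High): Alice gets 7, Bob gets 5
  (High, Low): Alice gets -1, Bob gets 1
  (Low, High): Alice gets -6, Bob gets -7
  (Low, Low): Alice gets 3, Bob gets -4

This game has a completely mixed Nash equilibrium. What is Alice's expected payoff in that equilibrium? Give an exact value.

First find y, the probability Bob plays High, from Alice's indifference between High and Low: 7y − (1−y) = −6y + 3(1−y), giving y = 4/17.
Since Alice is indifferent in equilibrium, Alice's expected payoff equals the payoff from either row against (4/17, 13/17). Using High: 7(4/17) − (13/17) = 15/17.

15/17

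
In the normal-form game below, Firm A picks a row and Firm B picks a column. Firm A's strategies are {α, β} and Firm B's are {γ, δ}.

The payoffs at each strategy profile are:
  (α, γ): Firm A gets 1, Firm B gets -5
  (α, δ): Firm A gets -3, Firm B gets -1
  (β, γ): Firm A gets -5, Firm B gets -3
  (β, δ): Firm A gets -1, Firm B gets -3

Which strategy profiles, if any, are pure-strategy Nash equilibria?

(α, γ): Firm B prefers δ (-1 > -5) — not an equilibrium.
(α, δ): Firm A prefers β (-1 > -3) — not an equilibrium.
(β, γ): Firm A prefers α (1 > -5) — not an equilibrium.
(β, δ): Firm A gets -1 ≥ -3 from α, and Firm B gets -3 ≥ -3 from γ — Nash equilibrium.

(β, δ)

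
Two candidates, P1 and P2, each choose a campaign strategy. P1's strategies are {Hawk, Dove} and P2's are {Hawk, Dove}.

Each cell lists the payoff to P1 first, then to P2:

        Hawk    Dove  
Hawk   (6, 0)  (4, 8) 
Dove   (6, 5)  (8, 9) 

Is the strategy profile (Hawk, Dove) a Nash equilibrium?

At (Hawk, Dove), P1 earns 4; switching to Dove would give 8, so P1 would deviate.
P2 earns 8; switching to Hawk would give 0, so P2 has no profitable deviation.
Since at least one player can profitably deviate, this is not a Nash equilibrium.

No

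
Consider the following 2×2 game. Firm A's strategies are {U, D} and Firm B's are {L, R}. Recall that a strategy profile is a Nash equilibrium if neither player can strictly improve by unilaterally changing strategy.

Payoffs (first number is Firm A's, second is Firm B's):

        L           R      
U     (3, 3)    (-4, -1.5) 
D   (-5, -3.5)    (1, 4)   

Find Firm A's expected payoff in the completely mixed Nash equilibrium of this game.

-17/13

First find y, the probability Firm B plays L, from Firm A's indifference between U and D: 3y − 4(1−y) = −5y + (1−y), giving y = 5/13.
Since Firm A is indifferent in equilibrium, Firm A's expected payoff equals the payoff from either row against (5/13, 8/13). Using U: 3(5/13) − 4(8/13) = -17/13.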